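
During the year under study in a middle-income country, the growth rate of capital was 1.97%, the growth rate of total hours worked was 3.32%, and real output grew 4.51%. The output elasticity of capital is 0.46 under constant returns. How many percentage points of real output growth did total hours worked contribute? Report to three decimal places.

1.793 percentage points

Labor's share = 1 − 0.46 = 0.54.
Contribution = share × growth = 0.54 × 3.32 = 1.7928 pp.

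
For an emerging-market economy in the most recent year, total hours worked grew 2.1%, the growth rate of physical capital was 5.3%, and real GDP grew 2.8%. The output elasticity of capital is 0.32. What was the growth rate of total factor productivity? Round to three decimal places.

Labor's share = 1 − 0.32 = 0.68.
Physical capital: 0.32 × 5.3 = 1.696 pp.
Total hours worked: 0.68 × 2.1 = 1.428 pp.
TFP growth = 2.8 − 3.124 = -0.324%.

-0.324%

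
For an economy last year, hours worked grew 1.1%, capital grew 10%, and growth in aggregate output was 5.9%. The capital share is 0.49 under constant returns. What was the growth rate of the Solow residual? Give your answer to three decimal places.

0.439%

Labor's share = 1 − 0.49 = 0.51.
Capital: 0.49 × 10 = 4.9 pp.
Hours worked: 0.51 × 1.1 = 0.561 pp.
TFP growth = 5.9 − 5.461 = 0.439%.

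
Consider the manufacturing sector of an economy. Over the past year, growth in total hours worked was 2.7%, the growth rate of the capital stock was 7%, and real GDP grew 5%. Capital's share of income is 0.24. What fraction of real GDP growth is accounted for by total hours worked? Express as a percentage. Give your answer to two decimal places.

Labor's share = 1 − 0.24 = 0.76.
Total hours worked contributed 0.76 × 2.7 = 2.052 pp.
Share of growth = 2.052 / 5 × 100 = 41.04%.

Total hours worked accounted for 41.04% of growth.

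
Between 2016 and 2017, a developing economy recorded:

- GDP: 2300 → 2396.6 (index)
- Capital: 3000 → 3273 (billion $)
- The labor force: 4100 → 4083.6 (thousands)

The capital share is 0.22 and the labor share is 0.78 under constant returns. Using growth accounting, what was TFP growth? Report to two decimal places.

2.51%

GDP growth = (2396.6 − 2300) / 2300 = 4.2%.
Capital growth = (3273 − 3000) / 3000 = 9.1%.
The labor force growth = (4083.6 − 4100) / 4100 = -0.4%.
Labor's share = 1 − 0.22 = 0.78.
Capital: 0.22 × 9.1 = 2.002 pp.
The labor force: 0.78 × (-0.4) = -0.312 pp.
TFP growth = 4.2 − 1.69 = 2.51%.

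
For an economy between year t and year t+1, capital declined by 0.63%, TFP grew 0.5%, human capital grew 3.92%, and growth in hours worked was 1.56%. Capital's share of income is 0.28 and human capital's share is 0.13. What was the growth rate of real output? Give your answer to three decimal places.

1.754%

Labor's share = 1 − 0.28 − 0.13 = 0.59.
Capital: 0.28 × (-0.63) = -0.1764 pp.
Human capital: 0.13 × 3.92 = 0.5096 pp.
Hours worked: 0.59 × 1.56 = 0.9204 pp.
Output growth = 0.5 + 1.2536 = 1.7536%.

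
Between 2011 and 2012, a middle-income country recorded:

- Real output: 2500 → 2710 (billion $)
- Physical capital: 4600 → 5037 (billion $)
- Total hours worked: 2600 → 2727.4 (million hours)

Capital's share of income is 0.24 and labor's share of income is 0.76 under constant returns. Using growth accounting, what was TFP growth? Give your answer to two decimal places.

Real output growth = (2710 − 2500) / 2500 = 8.4%.
Physical capital growth = (5037 − 4600) / 4600 = 9.5%.
Total hours worked growth = (2727.4 − 2600) / 2600 = 4.9%.
Labor's share = 1 − 0.24 = 0.76.
Physical capital: 0.24 × 9.5 = 2.28 pp.
Total hours worked: 0.76 × 4.9 = 3.724 pp.
TFP growth = 8.4 − 6.004 = 2.396%.

2.40%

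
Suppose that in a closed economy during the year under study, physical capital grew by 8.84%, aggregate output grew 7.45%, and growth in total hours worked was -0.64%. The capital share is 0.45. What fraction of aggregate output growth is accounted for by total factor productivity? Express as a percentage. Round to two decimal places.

Total factor productivity accounted for 51.33% of growth.

Labor's share = 1 − 0.45 = 0.55.
Physical capital: 0.45 × 8.84 = 3.978 pp.
Total hours worked: 0.55 × (-0.64) = -0.352 pp.
TFP growth = 7.45 − 3.626 = 3.824%.
TFP share of growth = 3.824 / 7.45 × 100 = 51.3289%.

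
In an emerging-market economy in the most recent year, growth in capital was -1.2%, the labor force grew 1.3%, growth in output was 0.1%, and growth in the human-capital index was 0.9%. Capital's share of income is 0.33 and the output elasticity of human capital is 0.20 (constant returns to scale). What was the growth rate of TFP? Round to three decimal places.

Labor's share = 1 − 0.33 − 0.2 = 0.47.
Capital: 0.33 × (-1.2) = -0.396 pp.
The human-capital index: 0.2 × 0.9 = 0.18 pp.
The labor force: 0.47 × 1.3 = 0.611 pp.
TFP growth = 0.1 − 0.395 = -0.295%.

-0.295%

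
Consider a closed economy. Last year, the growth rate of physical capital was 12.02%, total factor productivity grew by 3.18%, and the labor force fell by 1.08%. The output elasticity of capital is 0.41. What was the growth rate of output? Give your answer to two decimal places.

Output growth was 7.47%.

Labor's share = 1 − 0.41 = 0.59.
Physical capital: 0.41 × 12.02 = 4.9282 pp.
The labor force: 0.59 × (-1.08) = -0.6372 pp.
Output growth = 3.18 + 4.291 = 7.471%.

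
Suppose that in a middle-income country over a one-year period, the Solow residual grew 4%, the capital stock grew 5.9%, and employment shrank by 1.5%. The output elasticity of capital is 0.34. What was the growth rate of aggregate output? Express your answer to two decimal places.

Labor's share = 1 − 0.34 = 0.66.
The capital stock: 0.34 × 5.9 = 2.006 pp.
Employment: 0.66 × (-1.5) = -0.99 pp.
Output growth = 4 + 1.016 = 5.016%.

5.02%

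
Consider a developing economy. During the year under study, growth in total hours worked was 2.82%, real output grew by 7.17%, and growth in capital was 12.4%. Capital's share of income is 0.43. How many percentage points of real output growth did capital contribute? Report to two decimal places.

Contribution = share × growth = 0.43 × 12.4 = 5.332 pp.

5.33 pp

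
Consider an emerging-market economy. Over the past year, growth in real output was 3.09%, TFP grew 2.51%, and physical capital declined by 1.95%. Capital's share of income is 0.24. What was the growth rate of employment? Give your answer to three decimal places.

1.379%

Labor's share = 1 − 0.24 = 0.76.
gY = gA + 0.24×(-1.95) + 0.76×g.
0.76×g = 3.09 − 2.51 + 0.468 = 1.048.
g = 1.048 / 0.76 = 1.37895%.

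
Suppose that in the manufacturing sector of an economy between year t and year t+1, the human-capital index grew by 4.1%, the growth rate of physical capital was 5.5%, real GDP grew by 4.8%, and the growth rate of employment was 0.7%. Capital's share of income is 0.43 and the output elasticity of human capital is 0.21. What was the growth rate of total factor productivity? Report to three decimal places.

Labor's share = 1 − 0.43 − 0.21 = 0.36.
Physical capital: 0.43 × 5.5 = 2.365 pp.
The human-capital index: 0.21 × 4.1 = 0.861 pp.
Employment: 0.36 × 0.7 = 0.252 pp.
TFP growth = 4.8 − 3.478 = 1.322%.

1.322%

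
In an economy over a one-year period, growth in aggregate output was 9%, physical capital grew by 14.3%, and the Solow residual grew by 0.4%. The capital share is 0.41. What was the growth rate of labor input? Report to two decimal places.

Labor input growth was 4.64%.

Labor's share = 1 − 0.41 = 0.59.
gY = gA + 0.41×14.3 + 0.59×g.
0.59×g = 9 − 0.4 − 5.863 = 2.737.
g = 2.737 / 0.59 = 4.639%.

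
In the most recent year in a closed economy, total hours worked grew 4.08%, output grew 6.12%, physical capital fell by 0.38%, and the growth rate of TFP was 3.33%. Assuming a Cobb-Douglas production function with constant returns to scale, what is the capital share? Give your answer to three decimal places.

gY = gA + α·gK + (1−α)·gL, so gY − gA − gL = α(gK − gL).
6.12 − 3.33 − 4.08 = α × (-0.38 − 4.08).
-1.29 = -4.46 α, so α = 0.28924.

0.289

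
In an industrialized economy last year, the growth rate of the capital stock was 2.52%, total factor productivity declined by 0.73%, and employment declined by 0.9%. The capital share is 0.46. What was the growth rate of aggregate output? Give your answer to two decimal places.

-0.06%

Labor's share = 1 − 0.46 = 0.54.
The capital stock: 0.46 × 2.52 = 1.1592 pp.
Employment: 0.54 × (-0.9) = -0.486 pp.
Output growth = -0.73 + 0.6732 = -0.0568%.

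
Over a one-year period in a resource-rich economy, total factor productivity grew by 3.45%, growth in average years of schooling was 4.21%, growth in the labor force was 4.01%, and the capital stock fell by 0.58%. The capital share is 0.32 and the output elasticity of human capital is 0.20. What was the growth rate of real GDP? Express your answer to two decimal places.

6.03%

Labor's share = 1 − 0.32 − 0.2 = 0.48.
The capital stock: 0.32 × (-0.58) = -0.1856 pp.
Average years of schooling: 0.2 × 4.21 = 0.842 pp.
The labor force: 0.48 × 4.01 = 1.9248 pp.
Output growth = 3.45 + 2.5812 = 6.0312%.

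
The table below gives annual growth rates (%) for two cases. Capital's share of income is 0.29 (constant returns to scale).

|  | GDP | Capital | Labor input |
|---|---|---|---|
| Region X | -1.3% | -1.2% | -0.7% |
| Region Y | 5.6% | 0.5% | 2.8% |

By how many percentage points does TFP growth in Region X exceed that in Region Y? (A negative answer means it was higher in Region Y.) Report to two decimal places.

Labor's share = 1 − 0.29 = 0.71.
Region X: TFP = -1.3 + 0.348 + 0.497 = -0.455%.
Region Y: TFP = 5.6 − 0.145 − 1.988 = 3.467%.
Difference = -0.455 − (3.467) = -3.922 pp.

-3.92 percentage points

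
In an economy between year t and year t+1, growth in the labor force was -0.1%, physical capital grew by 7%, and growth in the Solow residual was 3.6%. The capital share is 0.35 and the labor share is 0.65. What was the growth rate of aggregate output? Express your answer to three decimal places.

Aggregate output growth was 5.985%.

Labor's share = 1 − 0.35 = 0.65.
Physical capital: 0.35 × 7 = 2.45 pp.
The labor force: 0.65 × (-0.1) = -0.065 pp.
Output growth = 3.6 + 2.385 = 5.985%.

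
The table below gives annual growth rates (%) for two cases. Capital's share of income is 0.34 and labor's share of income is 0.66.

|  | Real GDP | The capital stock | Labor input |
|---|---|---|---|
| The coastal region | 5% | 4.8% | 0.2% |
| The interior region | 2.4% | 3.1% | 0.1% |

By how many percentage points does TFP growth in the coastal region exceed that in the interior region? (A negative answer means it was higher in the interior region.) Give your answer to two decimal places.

1.96 percentage points

Labor's share = 1 − 0.34 = 0.66.
The coastal region: TFP = 5 − 1.632 − 0.132 = 3.236%.
The interior region: TFP = 2.4 − 1.054 − 0.066 = 1.28%.
Difference = 3.236 − (1.28) = 1.956 pp.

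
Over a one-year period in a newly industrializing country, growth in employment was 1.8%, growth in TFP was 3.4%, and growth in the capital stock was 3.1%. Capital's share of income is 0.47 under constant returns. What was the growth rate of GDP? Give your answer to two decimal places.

5.81%

Labor's share = 1 − 0.47 = 0.53.
The capital stock: 0.47 × 3.1 = 1.457 pp.
Employment: 0.53 × 1.8 = 0.954 pp.
Output growth = 3.4 + 2.411 = 5.811%.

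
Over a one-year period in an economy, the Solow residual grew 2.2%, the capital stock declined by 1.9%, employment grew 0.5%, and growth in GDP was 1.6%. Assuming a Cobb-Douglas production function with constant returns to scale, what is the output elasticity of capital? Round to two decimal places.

gY = gA + α·gK + (1−α)·gL, so gY − gA − gL = α(gK − gL).
1.6 − 2.2 − 0.5 = α × (-1.9 − 0.5).
-1.1 = -2.4 α, so α = 0.4583.

0.46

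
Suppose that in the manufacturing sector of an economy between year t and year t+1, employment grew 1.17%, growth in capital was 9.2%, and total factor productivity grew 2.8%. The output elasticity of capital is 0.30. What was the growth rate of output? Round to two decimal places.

Output grew 6.38%.

Labor's share = 1 − 0.3 = 0.7.
Capital: 0.3 × 9.2 = 2.76 pp.
Employment: 0.7 × 1.17 = 0.819 pp.
Output growth = 2.8 + 3.579 = 6.379%.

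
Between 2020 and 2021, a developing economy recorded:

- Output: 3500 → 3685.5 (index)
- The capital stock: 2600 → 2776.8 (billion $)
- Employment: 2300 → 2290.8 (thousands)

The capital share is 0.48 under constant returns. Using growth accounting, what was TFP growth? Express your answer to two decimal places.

TFP grew 2.24%.

Output growth = (3685.5 − 3500) / 3500 = 5.3%.
The capital stock growth = (2776.8 − 2600) / 2600 = 6.8%.
Employment growth = (2290.8 − 2300) / 2300 = -0.4%.
Labor's share = 1 − 0.48 = 0.52.
The capital stock: 0.48 × 6.8 = 3.264 pp.
Employment: 0.52 × (-0.4) = -0.208 pp.
TFP growth = 5.3 − 3.056 = 2.244%.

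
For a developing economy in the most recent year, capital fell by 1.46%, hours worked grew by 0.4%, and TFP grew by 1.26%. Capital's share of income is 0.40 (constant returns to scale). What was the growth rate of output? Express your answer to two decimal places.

Output growth was 0.92%.

Labor's share = 1 − 0.4 = 0.6.
Capital: 0.4 × (-1.46) = -0.584 pp.
Hours worked: 0.6 × 0.4 = 0.24 pp.
Output growth = 1.26 + (-0.344) = 0.916%.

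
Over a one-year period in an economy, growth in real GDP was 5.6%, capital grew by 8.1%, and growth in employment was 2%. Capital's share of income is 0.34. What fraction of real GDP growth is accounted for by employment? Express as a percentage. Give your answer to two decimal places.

Labor's share = 1 − 0.34 = 0.66.
Employment contributed 0.66 × 2 = 1.32 pp.
Share of growth = 1.32 / 5.6 × 100 = 23.5714%.

23.57%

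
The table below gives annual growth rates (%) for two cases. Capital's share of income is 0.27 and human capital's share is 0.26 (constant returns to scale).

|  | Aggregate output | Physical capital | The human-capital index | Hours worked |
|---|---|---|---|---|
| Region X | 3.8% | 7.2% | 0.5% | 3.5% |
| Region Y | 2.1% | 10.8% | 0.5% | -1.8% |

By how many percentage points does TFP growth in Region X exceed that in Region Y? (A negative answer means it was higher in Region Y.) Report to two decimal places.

Labor's share = 1 − 0.27 − 0.26 = 0.47.
Region X: TFP = 3.8 − 1.944 − 0.13 − 1.645 = 0.081%.
Region Y: TFP = 2.1 − 2.916 − 0.13 + 0.846 = -0.1%.
Difference = 0.081 − (-0.1) = 0.181 pp.

0.18 percentage points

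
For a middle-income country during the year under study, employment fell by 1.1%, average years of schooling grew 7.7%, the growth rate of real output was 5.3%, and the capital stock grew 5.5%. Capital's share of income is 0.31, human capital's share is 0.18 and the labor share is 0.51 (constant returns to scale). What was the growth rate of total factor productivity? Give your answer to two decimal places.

2.77%

Labor's share = 1 − 0.31 − 0.18 = 0.51.
The capital stock: 0.31 × 5.5 = 1.705 pp.
Average years of schooling: 0.18 × 7.7 = 1.386 pp.
Employment: 0.51 × (-1.1) = -0.561 pp.
TFP growth = 5.3 − 2.53 = 2.77%.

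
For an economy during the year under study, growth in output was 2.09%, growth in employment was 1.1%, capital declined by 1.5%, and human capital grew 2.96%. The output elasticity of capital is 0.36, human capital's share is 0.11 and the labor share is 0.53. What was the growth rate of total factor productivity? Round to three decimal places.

1.721%

Labor's share = 1 − 0.36 − 0.11 = 0.53.
Capital: 0.36 × (-1.5) = -0.54 pp.
Human capital: 0.11 × 2.96 = 0.3256 pp.
Employment: 0.53 × 1.1 = 0.583 pp.
TFP growth = 2.09 − 0.3686 = 1.7214%.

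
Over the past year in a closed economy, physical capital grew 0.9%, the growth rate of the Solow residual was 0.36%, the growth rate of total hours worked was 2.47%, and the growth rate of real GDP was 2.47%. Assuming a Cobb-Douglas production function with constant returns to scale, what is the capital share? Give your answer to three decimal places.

0.229

gY = gA + α·gK + (1−α)·gL, so gY − gA − gL = α(gK − gL).
2.47 − 0.36 − 2.47 = α × (0.9 − 2.47).
-0.36 = -1.57 α, so α = 0.2293.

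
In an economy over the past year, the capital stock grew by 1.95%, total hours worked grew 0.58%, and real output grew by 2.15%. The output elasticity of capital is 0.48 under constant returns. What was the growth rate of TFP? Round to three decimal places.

0.912%

Labor's share = 1 − 0.48 = 0.52.
The capital stock: 0.48 × 1.95 = 0.936 pp.
Total hours worked: 0.52 × 0.58 = 0.3016 pp.
TFP growth = 2.15 − 1.2376 = 0.9124%.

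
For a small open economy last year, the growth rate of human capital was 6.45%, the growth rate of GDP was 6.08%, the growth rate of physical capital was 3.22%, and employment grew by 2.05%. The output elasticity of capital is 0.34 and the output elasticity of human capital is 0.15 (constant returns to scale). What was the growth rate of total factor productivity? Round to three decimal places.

2.972%

Labor's share = 1 − 0.34 − 0.15 = 0.51.
Physical capital: 0.34 × 3.22 = 1.0948 pp.
Human capital: 0.15 × 6.45 = 0.9675 pp.
Employment: 0.51 × 2.05 = 1.0455 pp.
TFP growth = 6.08 − 3.1078 = 2.9722%.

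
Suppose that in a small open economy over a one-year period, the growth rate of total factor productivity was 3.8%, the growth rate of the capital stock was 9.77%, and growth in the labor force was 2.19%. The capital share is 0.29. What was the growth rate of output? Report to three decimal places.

Output grew 8.188%.

Labor's share = 1 − 0.29 = 0.71.
The capital stock: 0.29 × 9.77 = 2.8333 pp.
The labor force: 0.71 × 2.19 = 1.5549 pp.
Output growth = 3.8 + 4.3882 = 8.1882%.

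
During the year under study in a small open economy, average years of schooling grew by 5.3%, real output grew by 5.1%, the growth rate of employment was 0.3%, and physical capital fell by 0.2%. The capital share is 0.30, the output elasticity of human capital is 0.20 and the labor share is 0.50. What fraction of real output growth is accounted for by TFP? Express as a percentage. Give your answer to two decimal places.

77.45%

Labor's share = 1 − 0.3 − 0.2 = 0.5.
Physical capital: 0.3 × (-0.2) = -0.06 pp.
Average years of schooling: 0.2 × 5.3 = 1.06 pp.
Employment: 0.5 × 0.3 = 0.15 pp.
TFP growth = 5.1 − 1.15 = 3.95%.
TFP share of growth = 3.95 / 5.1 × 100 = 77.451%.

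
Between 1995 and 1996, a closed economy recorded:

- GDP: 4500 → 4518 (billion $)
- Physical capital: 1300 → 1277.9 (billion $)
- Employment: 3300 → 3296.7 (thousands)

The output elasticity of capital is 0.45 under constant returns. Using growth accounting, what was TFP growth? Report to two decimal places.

GDP growth = (4518 − 4500) / 4500 = 0.4%.
Physical capital growth = (1277.9 − 1300) / 1300 = -1.7%.
Employment growth = (3296.7 − 3300) / 3300 = -0.1%.
Labor's share = 1 − 0.45 = 0.55.
Physical capital: 0.45 × (-1.7) = -0.765 pp.
Employment: 0.55 × (-0.1) = -0.055 pp.
TFP growth = 0.4 + 0.82 = 1.22%.

1.22%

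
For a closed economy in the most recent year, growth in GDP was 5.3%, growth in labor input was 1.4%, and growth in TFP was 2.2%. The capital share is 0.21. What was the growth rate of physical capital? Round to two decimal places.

Physical capital growth was 9.50%.

Labor's share = 1 − 0.21 = 0.79.
gY = gA + 0.79×1.4 + 0.21×g.
0.21×g = 5.3 − 2.2 − 1.106 = 1.994.
g = 1.994 / 0.21 = 9.4952%.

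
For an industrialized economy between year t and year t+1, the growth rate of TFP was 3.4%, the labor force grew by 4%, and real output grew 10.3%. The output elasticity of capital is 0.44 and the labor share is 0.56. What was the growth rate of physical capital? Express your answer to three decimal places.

10.591%

Labor's share = 1 − 0.44 = 0.56.
gY = gA + 0.56×4 + 0.44×g.
0.44×g = 10.3 − 3.4 − 2.24 = 4.66.
g = 4.66 / 0.44 = 10.59091%.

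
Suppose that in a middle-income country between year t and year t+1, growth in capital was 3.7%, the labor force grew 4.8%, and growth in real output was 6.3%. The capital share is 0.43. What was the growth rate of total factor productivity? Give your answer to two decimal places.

Labor's share = 1 − 0.43 = 0.57.
Capital: 0.43 × 3.7 = 1.591 pp.
The labor force: 0.57 × 4.8 = 2.736 pp.
TFP growth = 6.3 − 4.327 = 1.973%.

1.97%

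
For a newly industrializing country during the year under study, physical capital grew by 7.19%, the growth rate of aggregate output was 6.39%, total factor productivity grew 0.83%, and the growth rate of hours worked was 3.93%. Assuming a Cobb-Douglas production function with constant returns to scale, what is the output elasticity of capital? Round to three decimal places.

gY = gA + α·gK + (1−α)·gL, so gY − gA − gL = α(gK − gL).
6.39 − 0.83 − 3.93 = α × (7.19 − 3.93).
1.63 = 3.26 α, so α = 0.5.

α = 0.500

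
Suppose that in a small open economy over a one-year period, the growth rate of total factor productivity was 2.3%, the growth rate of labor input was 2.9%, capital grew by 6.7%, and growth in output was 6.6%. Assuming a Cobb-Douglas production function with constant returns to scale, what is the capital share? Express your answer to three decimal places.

0.368

gY = gA + α·gK + (1−α)·gL, so gY − gA − gL = α(gK − gL).
6.6 − 2.3 − 2.9 = α × (6.7 − 2.9).
1.4 = 3.8 α, so α = 0.36842.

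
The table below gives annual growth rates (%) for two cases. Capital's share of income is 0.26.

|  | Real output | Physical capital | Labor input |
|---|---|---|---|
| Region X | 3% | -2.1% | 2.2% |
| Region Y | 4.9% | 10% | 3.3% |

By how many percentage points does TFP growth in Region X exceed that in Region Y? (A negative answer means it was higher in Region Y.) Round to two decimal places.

Labor's share = 1 − 0.26 = 0.74.
Region X: TFP = 3 + 0.546 − 1.628 = 1.918%.
Region Y: TFP = 4.9 − 2.6 − 2.442 = -0.142%.
Difference = 1.918 − (-0.142) = 2.06 pp.

2.06 percentage points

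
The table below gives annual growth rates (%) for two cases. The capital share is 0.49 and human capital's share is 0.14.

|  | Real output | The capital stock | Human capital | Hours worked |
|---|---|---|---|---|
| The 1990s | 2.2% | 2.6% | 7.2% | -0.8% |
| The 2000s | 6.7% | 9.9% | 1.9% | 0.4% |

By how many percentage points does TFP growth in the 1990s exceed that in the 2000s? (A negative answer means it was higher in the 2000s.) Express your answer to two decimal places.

-1.22 percentage points

Labor's share = 1 − 0.49 − 0.14 = 0.37.
The 1990s: TFP = 2.2 − 1.274 − 1.008 + 0.296 = 0.214%.
The 2000s: TFP = 6.7 − 4.851 − 0.266 − 0.148 = 1.435%.
Difference = 0.214 − (1.435) = -1.221 pp.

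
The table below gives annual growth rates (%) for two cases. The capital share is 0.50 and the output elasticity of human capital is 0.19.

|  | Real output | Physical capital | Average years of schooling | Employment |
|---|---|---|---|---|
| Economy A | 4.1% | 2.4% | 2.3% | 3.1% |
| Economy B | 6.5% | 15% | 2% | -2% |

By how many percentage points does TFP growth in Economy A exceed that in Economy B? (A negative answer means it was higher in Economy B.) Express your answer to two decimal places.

Labor's share = 1 − 0.5 − 0.19 = 0.31.
Economy A: TFP = 4.1 − 1.2 − 0.437 − 0.961 = 1.502%.
Economy B: TFP = 6.5 − 7.5 − 0.38 + 0.62 = -0.76%.
Difference = 1.502 − (-0.76) = 2.262 pp.

2.26 percentage points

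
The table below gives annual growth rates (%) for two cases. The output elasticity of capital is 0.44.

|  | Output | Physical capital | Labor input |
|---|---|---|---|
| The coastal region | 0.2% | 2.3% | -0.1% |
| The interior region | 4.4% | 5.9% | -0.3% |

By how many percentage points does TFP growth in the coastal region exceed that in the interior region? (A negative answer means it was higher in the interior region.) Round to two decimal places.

-2.73 percentage points

Labor's share = 1 − 0.44 = 0.56.
The coastal region: TFP = 0.2 − 1.012 + 0.056 = -0.756%.
The interior region: TFP = 4.4 − 2.596 + 0.168 = 1.972%.
Difference = -0.756 − (1.972) = -2.728 pp.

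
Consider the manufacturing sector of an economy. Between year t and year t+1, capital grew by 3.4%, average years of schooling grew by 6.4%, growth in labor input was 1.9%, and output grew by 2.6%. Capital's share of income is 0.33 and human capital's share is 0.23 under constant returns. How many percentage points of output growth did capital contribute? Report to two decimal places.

1.12

Contribution = share × growth = 0.33 × 3.4 = 1.122 pp.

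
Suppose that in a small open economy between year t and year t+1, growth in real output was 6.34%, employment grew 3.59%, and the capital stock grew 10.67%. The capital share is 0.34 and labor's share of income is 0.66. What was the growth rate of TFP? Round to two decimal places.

Labor's share = 1 − 0.34 = 0.66.
The capital stock: 0.34 × 10.67 = 3.6278 pp.
Employment: 0.66 × 3.59 = 2.3694 pp.
TFP growth = 6.34 − 5.9972 = 0.3428%.

0.34%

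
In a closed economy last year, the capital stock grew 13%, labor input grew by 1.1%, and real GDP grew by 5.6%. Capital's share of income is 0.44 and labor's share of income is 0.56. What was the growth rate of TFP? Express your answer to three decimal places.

Labor's share = 1 − 0.44 = 0.56.
The capital stock: 0.44 × 13 = 5.72 pp.
Labor input: 0.56 × 1.1 = 0.616 pp.
TFP growth = 5.6 − 6.336 = -0.736%.

-0.736%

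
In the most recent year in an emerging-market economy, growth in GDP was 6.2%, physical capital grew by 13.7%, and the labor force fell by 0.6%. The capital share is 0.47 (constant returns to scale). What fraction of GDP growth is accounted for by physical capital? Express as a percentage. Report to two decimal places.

Physical capital contributed 0.47 × 13.7 = 6.439 pp.
Share of growth = 6.439 / 6.2 × 100 = 103.8548%.

Physical capital accounted for 103.85% of growth.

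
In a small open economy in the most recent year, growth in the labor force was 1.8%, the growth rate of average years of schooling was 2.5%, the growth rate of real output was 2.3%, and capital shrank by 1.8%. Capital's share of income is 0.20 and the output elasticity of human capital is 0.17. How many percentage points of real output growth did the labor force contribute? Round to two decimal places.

Labor's share = 1 − 0.2 − 0.17 = 0.63.
Contribution = share × growth = 0.63 × 1.8 = 1.134 pp.

1.13 pp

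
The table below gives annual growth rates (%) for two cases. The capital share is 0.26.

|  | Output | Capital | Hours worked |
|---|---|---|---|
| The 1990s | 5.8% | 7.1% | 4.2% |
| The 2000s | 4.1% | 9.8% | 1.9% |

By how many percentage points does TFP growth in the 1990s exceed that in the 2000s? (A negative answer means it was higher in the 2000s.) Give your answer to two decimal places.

0.70 percentage points

Labor's share = 1 − 0.26 = 0.74.
The 1990s: TFP = 5.8 − 1.846 − 3.108 = 0.846%.
The 2000s: TFP = 4.1 − 2.548 − 1.406 = 0.146%.
Difference = 0.846 − (0.146) = 0.7 pp.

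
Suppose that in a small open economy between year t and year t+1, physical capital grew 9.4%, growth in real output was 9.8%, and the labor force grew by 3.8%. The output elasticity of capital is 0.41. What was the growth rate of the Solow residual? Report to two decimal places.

3.70%

Labor's share = 1 − 0.41 = 0.59.
Physical capital: 0.41 × 9.4 = 3.854 pp.
The labor force: 0.59 × 3.8 = 2.242 pp.
TFP growth = 9.8 − 6.096 = 3.704%.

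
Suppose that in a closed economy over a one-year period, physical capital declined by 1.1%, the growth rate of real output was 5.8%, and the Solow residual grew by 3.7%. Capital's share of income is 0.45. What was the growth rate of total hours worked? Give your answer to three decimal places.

4.718%

Labor's share = 1 − 0.45 = 0.55.
gY = gA + 0.45×(-1.1) + 0.55×g.
0.55×g = 5.8 − 3.7 + 0.495 = 2.595.
g = 2.595 / 0.55 = 4.71818%.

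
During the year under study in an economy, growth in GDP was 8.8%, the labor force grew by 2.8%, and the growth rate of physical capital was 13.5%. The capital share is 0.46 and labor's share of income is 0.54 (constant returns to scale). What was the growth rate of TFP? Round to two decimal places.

Labor's share = 1 − 0.46 = 0.54.
Physical capital: 0.46 × 13.5 = 6.21 pp.
The labor force: 0.54 × 2.8 = 1.512 pp.
TFP growth = 8.8 − 7.722 = 1.078%.

1.08%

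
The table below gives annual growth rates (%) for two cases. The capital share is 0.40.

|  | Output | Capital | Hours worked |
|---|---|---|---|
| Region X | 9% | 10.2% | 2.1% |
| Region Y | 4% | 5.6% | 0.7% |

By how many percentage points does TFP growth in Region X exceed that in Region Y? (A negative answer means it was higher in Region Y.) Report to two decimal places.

Labor's share = 1 − 0.4 = 0.6.
Region X: TFP = 9 − 4.08 − 1.26 = 3.66%.
Region Y: TFP = 4 − 2.24 − 0.42 = 1.34%.
Difference = 3.66 − (1.34) = 2.32 pp.

2.32 percentage points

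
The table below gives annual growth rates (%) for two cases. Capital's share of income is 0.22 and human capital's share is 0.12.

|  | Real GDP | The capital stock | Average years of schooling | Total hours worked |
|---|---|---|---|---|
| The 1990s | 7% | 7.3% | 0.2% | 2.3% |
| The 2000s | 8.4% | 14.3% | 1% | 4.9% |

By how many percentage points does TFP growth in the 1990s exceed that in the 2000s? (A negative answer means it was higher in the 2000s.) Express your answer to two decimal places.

Labor's share = 1 − 0.22 − 0.12 = 0.66.
The 1990s: TFP = 7 − 1.606 − 0.024 − 1.518 = 3.852%.
The 2000s: TFP = 8.4 − 3.146 − 0.12 − 3.234 = 1.9%.
Difference = 3.852 − (1.9) = 1.952 pp.

1.95 percentage points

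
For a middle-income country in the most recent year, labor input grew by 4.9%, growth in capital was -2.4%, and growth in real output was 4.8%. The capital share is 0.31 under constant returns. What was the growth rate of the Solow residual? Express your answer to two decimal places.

2.16%

Labor's share = 1 − 0.31 = 0.69.
Capital: 0.31 × (-2.4) = -0.744 pp.
Labor input: 0.69 × 4.9 = 3.381 pp.
TFP growth = 4.8 − 2.637 = 2.163%.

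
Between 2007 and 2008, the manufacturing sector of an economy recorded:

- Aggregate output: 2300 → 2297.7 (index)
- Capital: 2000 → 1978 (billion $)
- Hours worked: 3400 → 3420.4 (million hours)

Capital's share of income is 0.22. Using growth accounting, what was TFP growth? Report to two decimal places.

Aggregate output growth = (2297.7 − 2300) / 2300 = -0.1%.
Capital growth = (1978 − 2000) / 2000 = -1.1%.
Hours worked growth = (3420.4 − 3400) / 3400 = 0.6%.
Labor's share = 1 − 0.22 = 0.78.
Capital: 0.22 × (-1.1) = -0.242 pp.
Hours worked: 0.78 × 0.6 = 0.468 pp.
TFP growth = -0.1 − 0.226 = -0.326%.

-0.33%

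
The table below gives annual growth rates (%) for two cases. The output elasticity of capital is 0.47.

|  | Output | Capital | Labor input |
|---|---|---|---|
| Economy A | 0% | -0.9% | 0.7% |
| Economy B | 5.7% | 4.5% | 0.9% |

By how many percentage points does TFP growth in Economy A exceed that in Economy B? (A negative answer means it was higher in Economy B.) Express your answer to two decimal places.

Labor's share = 1 − 0.47 = 0.53.
Economy A: TFP = 0 + 0.423 − 0.371 = 0.052%.
Economy B: TFP = 5.7 − 2.115 − 0.477 = 3.108%.
Difference = 0.052 − (3.108) = -3.056 pp.

-3.06 percentage points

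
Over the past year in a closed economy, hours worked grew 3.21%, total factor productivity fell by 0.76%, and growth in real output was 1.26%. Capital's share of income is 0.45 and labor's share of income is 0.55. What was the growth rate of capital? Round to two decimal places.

Labor's share = 1 − 0.45 = 0.55.
gY = gA + 0.55×3.21 + 0.45×g.
0.45×g = 1.26 + 0.76 − 1.7655 = 0.2545.
g = 0.2545 / 0.45 = 0.5656%.

0.57%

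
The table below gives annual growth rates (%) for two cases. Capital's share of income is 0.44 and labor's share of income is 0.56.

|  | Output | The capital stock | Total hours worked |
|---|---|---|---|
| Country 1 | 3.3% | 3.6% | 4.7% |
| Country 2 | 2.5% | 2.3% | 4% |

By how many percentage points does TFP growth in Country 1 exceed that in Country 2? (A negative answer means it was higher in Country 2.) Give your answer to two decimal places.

Labor's share = 1 − 0.44 = 0.56.
Country 1: TFP = 3.3 − 1.584 − 2.632 = -0.916%.
Country 2: TFP = 2.5 − 1.012 − 2.24 = -0.752%.
Difference = -0.916 − (-0.752) = -0.164 pp.

-0.16 percentage points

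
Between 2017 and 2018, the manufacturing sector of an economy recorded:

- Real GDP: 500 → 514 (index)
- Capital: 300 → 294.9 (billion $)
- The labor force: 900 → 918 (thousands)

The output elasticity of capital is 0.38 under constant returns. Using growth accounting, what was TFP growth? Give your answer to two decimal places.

Real GDP growth = (514 − 500) / 500 = 2.8%.
Capital growth = (294.9 − 300) / 300 = -1.7%.
The labor force growth = (918 − 900) / 900 = 2%.
Labor's share = 1 − 0.38 = 0.62.
Capital: 0.38 × (-1.7) = -0.646 pp.
The labor force: 0.62 × 2 = 1.24 pp.
TFP growth = 2.8 − 0.594 = 2.206%.

2.21%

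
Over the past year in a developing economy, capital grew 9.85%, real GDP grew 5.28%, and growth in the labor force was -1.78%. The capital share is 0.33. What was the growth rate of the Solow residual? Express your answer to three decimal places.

Labor's share = 1 − 0.33 = 0.67.
Capital: 0.33 × 9.85 = 3.2505 pp.
The labor force: 0.67 × (-1.78) = -1.1926 pp.
TFP growth = 5.28 − 2.0579 = 3.2221%.

3.222%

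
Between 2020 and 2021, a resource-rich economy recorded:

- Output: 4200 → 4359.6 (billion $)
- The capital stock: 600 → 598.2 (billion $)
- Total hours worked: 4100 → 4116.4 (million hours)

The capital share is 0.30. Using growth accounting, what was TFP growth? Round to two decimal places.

3.61%

Output growth = (4359.6 − 4200) / 4200 = 3.8%.
The capital stock growth = (598.2 − 600) / 600 = -0.3%.
Total hours worked growth = (4116.4 − 4100) / 4100 = 0.4%.
Labor's share = 1 − 0.3 = 0.7.
The capital stock: 0.3 × (-0.3) = -0.09 pp.
Total hours worked: 0.7 × 0.4 = 0.28 pp.
TFP growth = 3.8 − 0.19 = 3.61%.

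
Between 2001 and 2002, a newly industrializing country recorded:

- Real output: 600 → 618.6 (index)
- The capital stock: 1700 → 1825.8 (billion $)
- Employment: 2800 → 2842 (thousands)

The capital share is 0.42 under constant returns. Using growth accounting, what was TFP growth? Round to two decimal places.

-0.88%

Real output growth = (618.6 − 600) / 600 = 3.1%.
The capital stock growth = (1825.8 − 1700) / 1700 = 7.4%.
Employment growth = (2842 − 2800) / 2800 = 1.5%.
Labor's share = 1 − 0.42 = 0.58.
The capital stock: 0.42 × 7.4 = 3.108 pp.
Employment: 0.58 × 1.5 = 0.87 pp.
TFP growth = 3.1 − 3.978 = -0.878%.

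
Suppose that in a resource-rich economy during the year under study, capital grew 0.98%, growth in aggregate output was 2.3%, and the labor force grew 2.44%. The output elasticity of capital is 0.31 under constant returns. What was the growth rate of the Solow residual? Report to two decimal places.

Labor's share = 1 − 0.31 = 0.69.
Capital: 0.31 × 0.98 = 0.3038 pp.
The labor force: 0.69 × 2.44 = 1.6836 pp.
TFP growth = 2.3 − 1.9874 = 0.3126%.

0.31%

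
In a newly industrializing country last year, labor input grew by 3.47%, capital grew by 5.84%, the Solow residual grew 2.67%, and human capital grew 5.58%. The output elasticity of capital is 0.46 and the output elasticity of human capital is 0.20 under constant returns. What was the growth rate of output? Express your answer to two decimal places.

7.65%

Labor's share = 1 − 0.46 − 0.2 = 0.34.
Capital: 0.46 × 5.84 = 2.6864 pp.
Human capital: 0.2 × 5.58 = 1.116 pp.
Labor input: 0.34 × 3.47 = 1.1798 pp.
Output growth = 2.67 + 4.9822 = 7.6522%.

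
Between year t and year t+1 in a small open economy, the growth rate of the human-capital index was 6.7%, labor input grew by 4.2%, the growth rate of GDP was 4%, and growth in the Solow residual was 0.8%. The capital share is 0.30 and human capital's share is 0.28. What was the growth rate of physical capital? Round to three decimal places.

Labor's share = 1 − 0.3 − 0.28 = 0.42.
gY = gA + 0.28×6.7 + 0.42×4.2 + 0.3×g.
0.3×g = 4 − 0.8 − 3.64 = -0.44.
g = -0.44 / 0.3 = -1.46667%.

-1.467%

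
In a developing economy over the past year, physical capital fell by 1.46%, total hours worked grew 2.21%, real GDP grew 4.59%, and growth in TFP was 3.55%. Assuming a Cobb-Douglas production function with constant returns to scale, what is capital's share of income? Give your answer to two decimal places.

Capital's share of income is 0.32.

gY = gA + α·gK + (1−α)·gL, so gY − gA − gL = α(gK − gL).
4.59 − 3.55 − 2.21 = α × (-1.46 − 2.21).
-1.17 = -3.67 α, so α = 0.3188.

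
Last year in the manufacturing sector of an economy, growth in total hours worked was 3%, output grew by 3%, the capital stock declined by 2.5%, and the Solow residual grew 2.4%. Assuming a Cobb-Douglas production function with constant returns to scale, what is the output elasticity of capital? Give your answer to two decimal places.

The output elasticity of capital is 0.44.

gY = gA + α·gK + (1−α)·gL, so gY − gA − gL = α(gK − gL).
3 − 2.4 − 3 = α × (-2.5 − 3).
-2.4 = -5.5 α, so α = 0.4364.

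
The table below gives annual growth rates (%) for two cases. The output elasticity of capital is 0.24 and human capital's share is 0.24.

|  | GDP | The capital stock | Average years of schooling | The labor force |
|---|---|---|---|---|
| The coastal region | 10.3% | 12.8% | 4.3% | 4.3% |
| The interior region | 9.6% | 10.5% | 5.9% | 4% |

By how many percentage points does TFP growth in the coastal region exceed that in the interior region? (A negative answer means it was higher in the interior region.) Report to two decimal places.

Labor's share = 1 − 0.24 − 0.24 = 0.52.
The coastal region: TFP = 10.3 − 3.072 − 1.032 − 2.236 = 3.96%.
The interior region: TFP = 9.6 − 2.52 − 1.416 − 2.08 = 3.584%.
Difference = 3.96 − (3.584) = 0.376 pp.

0.38 percentage points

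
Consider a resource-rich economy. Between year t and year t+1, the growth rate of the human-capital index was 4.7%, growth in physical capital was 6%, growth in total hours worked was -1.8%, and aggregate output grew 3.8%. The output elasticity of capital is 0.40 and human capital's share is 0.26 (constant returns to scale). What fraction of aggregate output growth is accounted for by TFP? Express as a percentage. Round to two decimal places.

Labor's share = 1 − 0.4 − 0.26 = 0.34.
Physical capital: 0.4 × 6 = 2.4 pp.
The human-capital index: 0.26 × 4.7 = 1.222 pp.
Total hours worked: 0.34 × (-1.8) = -0.612 pp.
TFP growth = 3.8 − 3.01 = 0.79%.
TFP share of growth = 0.79 / 3.8 × 100 = 20.7895%.

20.79%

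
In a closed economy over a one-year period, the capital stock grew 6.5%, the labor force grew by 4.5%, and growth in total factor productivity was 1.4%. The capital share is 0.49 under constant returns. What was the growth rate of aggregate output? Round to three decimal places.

Aggregate output growth was 6.880%.

Labor's share = 1 − 0.49 = 0.51.
The capital stock: 0.49 × 6.5 = 3.185 pp.
The labor force: 0.51 × 4.5 = 2.295 pp.
Output growth = 1.4 + 5.48 = 6.88%.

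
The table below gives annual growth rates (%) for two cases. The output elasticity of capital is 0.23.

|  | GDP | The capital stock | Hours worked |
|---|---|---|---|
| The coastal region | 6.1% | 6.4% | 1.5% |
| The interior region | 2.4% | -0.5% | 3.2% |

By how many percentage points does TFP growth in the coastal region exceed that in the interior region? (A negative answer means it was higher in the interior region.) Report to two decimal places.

Labor's share = 1 − 0.23 = 0.77.
The coastal region: TFP = 6.1 − 1.472 − 1.155 = 3.473%.
The interior region: TFP = 2.4 + 0.115 − 2.464 = 0.051%.
Difference = 3.473 − (0.051) = 3.422 pp.

3.42 percentage points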